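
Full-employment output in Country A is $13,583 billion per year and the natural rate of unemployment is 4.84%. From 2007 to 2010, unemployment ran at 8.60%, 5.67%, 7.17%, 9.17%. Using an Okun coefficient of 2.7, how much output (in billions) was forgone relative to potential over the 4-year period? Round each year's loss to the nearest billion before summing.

Year 2007: gap = -2.7 × (8.6 - 4.84) = -10.152%, loss ≈ 13583 × 10.152/100 ≈ 1379.
Year 2008: gap = -2.7 × (5.67 - 4.84) = -2.241%, loss ≈ 13583 × 2.241/100 ≈ 304.
Year 2009: gap = -2.7 × (7.17 - 4.84) = -6.291%, loss ≈ 13583 × 6.291/100 ≈ 855.
Year 2010: gap = -2.7 × (9.17 - 4.84) = -11.691%, loss ≈ 13583 × 11.691/100 ≈ 1588.
Total lost output = 1379 + 304 + 855 + 1588 = 4126 billion.

$4,126 billion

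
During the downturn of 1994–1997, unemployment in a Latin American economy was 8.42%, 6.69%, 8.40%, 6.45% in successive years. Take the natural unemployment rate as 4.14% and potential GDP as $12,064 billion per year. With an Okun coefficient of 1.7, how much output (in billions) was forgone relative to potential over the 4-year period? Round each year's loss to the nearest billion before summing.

$2,749 billion

Year 1994: gap = -1.7 × (8.42 - 4.14) = -7.276%, loss ≈ 12064 × 7.276/100 ≈ 878.
Year 1995: gap = -1.7 × (6.69 - 4.14) = -4.335%, loss ≈ 12064 × 4.335/100 ≈ 523.
Year 1996: gap = -1.7 × (8.4 - 4.14) = -7.242%, loss ≈ 12064 × 7.242/100 ≈ 874.
Year 1997: gap = -1.7 × (6.45 - 4.14) = -3.927%, loss ≈ 12064 × 3.927/100 ≈ 474.
Total lost output = 878 + 523 + 874 + 474 = 2749 billion.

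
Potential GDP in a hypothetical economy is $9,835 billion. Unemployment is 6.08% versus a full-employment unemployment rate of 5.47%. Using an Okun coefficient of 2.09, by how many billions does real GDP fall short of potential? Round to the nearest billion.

Output gap = -2.09 × (6.08 - 5.47) = -2.09 × 0.61 = -1.2749%.
Actual GDP ≈ 9835 × 0.987251 ≈ 9710 billion, so the shortfall is 9835 - 9710 = 125 billion.

$125 billion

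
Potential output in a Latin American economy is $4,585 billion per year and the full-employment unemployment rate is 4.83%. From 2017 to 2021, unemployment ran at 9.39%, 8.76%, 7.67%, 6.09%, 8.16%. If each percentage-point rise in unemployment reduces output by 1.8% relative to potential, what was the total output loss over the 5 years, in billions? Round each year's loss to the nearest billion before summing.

Year 2017: gap = -1.8 × (9.39 - 4.83) = -8.208%, loss ≈ 4585 × 8.208/100 ≈ 376.
Year 2018: gap = -1.8 × (8.76 - 4.83) = -7.074%, loss ≈ 4585 × 7.074/100 ≈ 324.
Year 2019: gap = -1.8 × (7.67 - 4.83) = -5.112%, loss ≈ 4585 × 5.112/100 ≈ 234.
Year 2020: gap = -1.8 × (6.09 - 4.83) = -2.268%, loss ≈ 4585 × 2.268/100 ≈ 104.
Year 2021: gap = -1.8 × (8.16 - 4.83) = -5.994%, loss ≈ 4585 × 5.994/100 ≈ 275.
Total lost output = 376 + 324 + 234 + 104 + 275 = 1313 billion.

$1,313 billion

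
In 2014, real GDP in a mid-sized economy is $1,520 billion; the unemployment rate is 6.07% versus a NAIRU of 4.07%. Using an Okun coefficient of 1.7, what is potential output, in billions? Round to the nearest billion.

$1,573 billion

Unemployment gap = 6.07 - 4.07 = 2 points, so output gap = -1.7 × 2 = -3.4%.
Since Y = Y* × (1 + gap/100), Y* = 1520/0.966 ≈ 1573 billion.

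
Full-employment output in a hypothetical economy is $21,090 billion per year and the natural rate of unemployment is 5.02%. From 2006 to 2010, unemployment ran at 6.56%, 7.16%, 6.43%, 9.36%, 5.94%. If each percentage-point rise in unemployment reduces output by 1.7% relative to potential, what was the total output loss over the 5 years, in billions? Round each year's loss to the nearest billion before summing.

Year 2006: gap = -1.7 × (6.56 - 5.02) = -2.618%, loss ≈ 21090 × 2.618/100 ≈ 552.
Year 2007: gap = -1.7 × (7.16 - 5.02) = -3.638%, loss ≈ 21090 × 3.638/100 ≈ 767.
Year 2008: gap = -1.7 × (6.43 - 5.02) = -2.397%, loss ≈ 21090 × 2.397/100 ≈ 506.
Year 2009: gap = -1.7 × (9.36 - 5.02) = -7.378%, loss ≈ 21090 × 7.378/100 ≈ 1556.
Year 2010: gap = -1.7 × (5.94 - 5.02) = -1.564%, loss ≈ 21090 × 1.564/100 ≈ 330.
Total lost output = 552 + 767 + 506 + 1556 + 330 = 3711 billion.

$3,711 billion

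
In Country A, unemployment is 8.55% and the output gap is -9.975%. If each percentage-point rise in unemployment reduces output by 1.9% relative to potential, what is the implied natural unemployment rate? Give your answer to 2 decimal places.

3.30%

From Okun's law, u - u* = -(output gap)/β = -(-9.975)/1.9 = 5.25 points.
So u* = 8.55 - 5.25 = 3.30%.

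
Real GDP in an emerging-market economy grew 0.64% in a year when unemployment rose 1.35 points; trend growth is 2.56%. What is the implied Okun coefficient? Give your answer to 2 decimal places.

Growth form: g_Y = g_Y* - β × Δu, so β = (g_Y* - g_Y)/Δu.
β = (2.56 - 0.64)/1.35 = 1.92/1.35 = 1.42.

β ≈ 1.42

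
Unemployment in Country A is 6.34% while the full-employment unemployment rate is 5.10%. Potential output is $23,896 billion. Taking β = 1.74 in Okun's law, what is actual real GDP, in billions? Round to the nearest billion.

$23,380 billion

Unemployment gap = 6.34 - 5.1 = 1.24 points, so the output gap is -1.74 × 1.24 = -2.1576%.
Actual GDP = 23896 × (1 - 2.1576/100) = 23896 × 0.978424 ≈ 23380 billion.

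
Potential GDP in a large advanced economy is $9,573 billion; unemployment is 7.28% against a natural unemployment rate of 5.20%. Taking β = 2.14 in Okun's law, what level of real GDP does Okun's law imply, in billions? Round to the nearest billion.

Unemployment gap = 7.28 - 5.2 = 2.08 points, so the output gap is -2.14 × 2.08 = -4.4512%.
Actual GDP = 9573 × (1 - 4.4512/100) = 9573 × 0.955488 ≈ 9147 billion.

$9,147 billion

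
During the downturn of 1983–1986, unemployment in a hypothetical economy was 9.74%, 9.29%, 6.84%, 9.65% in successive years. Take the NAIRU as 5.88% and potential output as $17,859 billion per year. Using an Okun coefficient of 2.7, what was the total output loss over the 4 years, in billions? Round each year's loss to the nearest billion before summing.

$5,786 billion

Year 1983: gap = -2.7 × (9.74 - 5.88) = -10.422%, loss ≈ 17859 × 10.422/100 ≈ 1861.
Year 1984: gap = -2.7 × (9.29 - 5.88) = -9.207%, loss ≈ 17859 × 9.207/100 ≈ 1644.
Year 1985: gap = -2.7 × (6.84 - 5.88) = -2.592%, loss ≈ 17859 × 2.592/100 ≈ 463.
Year 1986: gap = -2.7 × (9.65 - 5.88) = -10.179%, loss ≈ 17859 × 10.179/100 ≈ 1818.
Total lost output = 1861 + 1644 + 463 + 1818 = 5786 billion.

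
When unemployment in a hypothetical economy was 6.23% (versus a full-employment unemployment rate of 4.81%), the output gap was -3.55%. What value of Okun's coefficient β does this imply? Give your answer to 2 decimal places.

β ≈ 2.50

Okun's law: output gap = -β × (u - u*).
-3.55 = -β × (6.23 - 4.81) = -β × 1.42, so β = 3.55/1.42 = 2.50.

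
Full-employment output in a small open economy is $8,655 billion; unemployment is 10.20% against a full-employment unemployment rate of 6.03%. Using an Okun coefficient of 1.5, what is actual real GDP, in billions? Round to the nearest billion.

$8,114 billion

Unemployment gap = 10.2 - 6.03 = 4.17 points, so the output gap is -1.5 × 4.17 = -6.255%.
Actual GDP = 8655 × (1 - 6.255/100) = 8655 × 0.93745 ≈ 8114 billion.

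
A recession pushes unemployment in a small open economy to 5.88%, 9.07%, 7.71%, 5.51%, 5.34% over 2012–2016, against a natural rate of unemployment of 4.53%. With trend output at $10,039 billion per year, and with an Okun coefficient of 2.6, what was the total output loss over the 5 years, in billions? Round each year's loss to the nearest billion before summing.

Year 2012: gap = -2.6 × (5.88 - 4.53) = -3.51%, loss ≈ 10039 × 3.51/100 ≈ 352.
Year 2013: gap = -2.6 × (9.07 - 4.53) = -11.804%, loss ≈ 10039 × 11.804/100 ≈ 1185.
Year 2014: gap = -2.6 × (7.71 - 4.53) = -8.268%, loss ≈ 10039 × 8.268/100 ≈ 830.
Year 2015: gap = -2.6 × (5.51 - 4.53) = -2.548%, loss ≈ 10039 × 2.548/100 ≈ 256.
Year 2016: gap = -2.6 × (5.34 - 4.53) = -2.106%, loss ≈ 10039 × 2.106/100 ≈ 211.
Total lost output = 352 + 1185 + 830 + 256 + 211 = 2834 billion.

$2,834 billion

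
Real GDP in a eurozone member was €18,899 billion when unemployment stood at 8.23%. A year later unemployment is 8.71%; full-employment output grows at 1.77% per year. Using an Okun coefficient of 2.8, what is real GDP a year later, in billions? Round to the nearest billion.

€18,980 billion

Δu = 8.71 - 8.23 = 0.48 points.
Okun's law (growth form): g_Y = g_Y* - β × Δu = 1.77 - 2.8 × (0.48) = 1.77 - 1.344 = 0.426%.
Real GDP in the next year = 18899 × (1 + 0.426/100) = 18899 × 1.00426 ≈ 18980 billion.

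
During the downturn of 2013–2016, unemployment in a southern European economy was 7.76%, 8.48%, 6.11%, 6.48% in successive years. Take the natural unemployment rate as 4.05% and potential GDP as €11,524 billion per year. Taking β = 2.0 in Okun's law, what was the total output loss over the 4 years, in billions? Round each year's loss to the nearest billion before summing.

€2,911 billion

Year 2013: gap = -2.0 × (7.76 - 4.05) = -7.42%, loss ≈ 11524 × 7.42/100 ≈ 855.
Year 2014: gap = -2.0 × (8.48 - 4.05) = -8.86%, loss ≈ 11524 × 8.86/100 ≈ 1021.
Year 2015: gap = -2.0 × (6.11 - 4.05) = -4.12%, loss ≈ 11524 × 4.12/100 ≈ 475.
Year 2016: gap = -2.0 × (6.48 - 4.05) = -4.86%, loss ≈ 11524 × 4.86/100 ≈ 560.
Total lost output = 855 + 1021 + 475 + 560 = 2911 billion.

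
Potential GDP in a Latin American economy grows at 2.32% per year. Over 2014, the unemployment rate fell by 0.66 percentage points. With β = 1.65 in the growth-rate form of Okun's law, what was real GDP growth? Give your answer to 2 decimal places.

Growth-rate Okun's law: g_Y = g_Y* - β × Δu.
g_Y = 2.32 - 1.65 × (-0.66) = 2.32 + 1.089 = 3.409%, i.e. 3.41% to 2 d.p.

3.41%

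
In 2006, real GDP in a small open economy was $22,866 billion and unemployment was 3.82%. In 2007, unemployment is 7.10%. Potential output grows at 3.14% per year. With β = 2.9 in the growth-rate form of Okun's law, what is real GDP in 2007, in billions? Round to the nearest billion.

$21,409 billion

Δu = 7.1 - 3.82 = 3.28 points.
Okun's law (growth form): g_Y = g_Y* - β × Δu = 3.14 - 2.9 × (3.28) = 3.14 - 9.512 = -6.372%.
Real GDP in the next year = 22866 × (1 - 6.372/100) = 22866 × 0.93628 ≈ 21409 billion.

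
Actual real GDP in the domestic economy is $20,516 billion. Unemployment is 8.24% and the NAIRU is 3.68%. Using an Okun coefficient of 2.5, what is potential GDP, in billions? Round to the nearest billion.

Unemployment gap = 8.24 - 3.68 = 4.56 points, so output gap = -2.5 × 4.56 = -11.4%.
Since Y = Y* × (1 + gap/100), Y* = 20516/0.886 ≈ 23156 billion.

$23,156 billion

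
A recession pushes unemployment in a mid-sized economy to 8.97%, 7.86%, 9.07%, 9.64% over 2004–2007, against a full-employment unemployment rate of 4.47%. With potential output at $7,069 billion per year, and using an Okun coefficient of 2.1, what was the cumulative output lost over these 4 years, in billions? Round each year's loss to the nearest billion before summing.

$2,621 billion

Year 2004: gap = -2.1 × (8.97 - 4.47) = -9.45%, loss ≈ 7069 × 9.45/100 ≈ 668.
Year 2005: gap = -2.1 × (7.86 - 4.47) = -7.119%, loss ≈ 7069 × 7.119/100 ≈ 503.
Year 2006: gap = -2.1 × (9.07 - 4.47) = -9.66%, loss ≈ 7069 × 9.66/100 ≈ 683.
Year 2007: gap = -2.1 × (9.64 - 4.47) = -10.857%, loss ≈ 7069 × 10.857/100 ≈ 767.
Total lost output = 668 + 503 + 683 + 767 = 2621 billion.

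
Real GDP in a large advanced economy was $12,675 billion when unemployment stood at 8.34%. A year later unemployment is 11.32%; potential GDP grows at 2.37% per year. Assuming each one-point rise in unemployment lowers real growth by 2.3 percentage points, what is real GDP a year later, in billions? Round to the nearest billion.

Δu = 11.32 - 8.34 = 2.98 points.
Okun's law (growth form): g_Y = g_Y* - β × Δu = 2.37 - 2.3 × (2.98) = 2.37 - 6.854 = -4.484%.
Real GDP in the next year = 12675 × (1 - 4.484/100) = 12675 × 0.95516 ≈ 12107 billion.

$12,107 billion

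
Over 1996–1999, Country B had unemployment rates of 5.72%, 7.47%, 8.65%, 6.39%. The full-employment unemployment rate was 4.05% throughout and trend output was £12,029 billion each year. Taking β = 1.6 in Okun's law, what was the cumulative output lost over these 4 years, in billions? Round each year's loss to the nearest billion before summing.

£2,314 billion

Year 1996: gap = -1.6 × (5.72 - 4.05) = -2.672%, loss ≈ 12029 × 2.672/100 ≈ 321.
Year 1997: gap = -1.6 × (7.47 - 4.05) = -5.472%, loss ≈ 12029 × 5.472/100 ≈ 658.
Year 1998: gap = -1.6 × (8.65 - 4.05) = -7.36%, loss ≈ 12029 × 7.36/100 ≈ 885.
Year 1999: gap = -1.6 × (6.39 - 4.05) = -3.744%, loss ≈ 12029 × 3.744/100 ≈ 450.
Total lost output = 321 + 658 + 885 + 450 = 2314 billion.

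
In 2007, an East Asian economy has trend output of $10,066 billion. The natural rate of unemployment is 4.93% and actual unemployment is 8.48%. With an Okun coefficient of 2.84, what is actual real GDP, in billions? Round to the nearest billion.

Unemployment gap = 8.48 - 4.93 = 3.55 points, so the output gap is -2.84 × 3.55 = -10.082%.
Actual GDP = 10066 × (1 - 10.082/100) = 10066 × 0.89918 ≈ 9051 billion.

$9,051 billion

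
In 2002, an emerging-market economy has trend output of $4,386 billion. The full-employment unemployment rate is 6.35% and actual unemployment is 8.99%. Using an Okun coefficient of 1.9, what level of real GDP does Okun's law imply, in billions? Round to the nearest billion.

Unemployment gap = 8.99 - 6.35 = 2.64 points, so the output gap is -1.9 × 2.64 = -5.016%.
Actual GDP = 4386 × (1 - 5.016/100) = 4386 × 0.94984 ≈ 4166 billion.

$4,166 billion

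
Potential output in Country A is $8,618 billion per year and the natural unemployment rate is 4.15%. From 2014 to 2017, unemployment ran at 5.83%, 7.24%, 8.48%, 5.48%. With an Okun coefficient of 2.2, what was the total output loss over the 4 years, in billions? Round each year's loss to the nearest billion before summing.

Year 2014: gap = -2.2 × (5.83 - 4.15) = -3.696%, loss ≈ 8618 × 3.696/100 ≈ 319.
Year 2015: gap = -2.2 × (7.24 - 4.15) = -6.798%, loss ≈ 8618 × 6.798/100 ≈ 586.
Year 2016: gap = -2.2 × (8.48 - 4.15) = -9.526%, loss ≈ 8618 × 9.526/100 ≈ 821.
Year 2017: gap = -2.2 × (5.48 - 4.15) = -2.926%, loss ≈ 8618 × 2.926/100 ≈ 252.
Total lost output = 319 + 586 + 821 + 252 = 1978 billion.

$1,978 billion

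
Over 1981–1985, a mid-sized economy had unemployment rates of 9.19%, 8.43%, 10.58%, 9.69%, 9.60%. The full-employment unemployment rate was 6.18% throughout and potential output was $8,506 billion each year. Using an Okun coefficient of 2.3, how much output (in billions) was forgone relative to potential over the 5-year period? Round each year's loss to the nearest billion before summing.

Year 1981: gap = -2.3 × (9.19 - 6.18) = -6.923%, loss ≈ 8506 × 6.923/100 ≈ 589.
Year 1982: gap = -2.3 × (8.43 - 6.18) = -5.175%, loss ≈ 8506 × 5.175/100 ≈ 440.
Year 1983: gap = -2.3 × (10.58 - 6.18) = -10.12%, loss ≈ 8506 × 10.12/100 ≈ 861.
Year 1984: gap = -2.3 × (9.69 - 6.18) = -8.073%, loss ≈ 8506 × 8.073/100 ≈ 687.
Year 1985: gap = -2.3 × (9.6 - 6.18) = -7.866%, loss ≈ 8506 × 7.866/100 ≈ 669.
Total lost output = 589 + 440 + 861 + 687 + 669 = 3246 billion.

$3,246 billion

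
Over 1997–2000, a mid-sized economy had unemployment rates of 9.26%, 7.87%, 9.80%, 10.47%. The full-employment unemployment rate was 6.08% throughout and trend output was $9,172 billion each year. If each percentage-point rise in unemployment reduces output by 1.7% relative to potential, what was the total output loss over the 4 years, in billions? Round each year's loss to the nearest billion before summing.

Year 1997: gap = -1.7 × (9.26 - 6.08) = -5.406%, loss ≈ 9172 × 5.406/100 ≈ 496.
Year 1998: gap = -1.7 × (7.87 - 6.08) = -3.043%, loss ≈ 9172 × 3.043/100 ≈ 279.
Year 1999: gap = -1.7 × (9.8 - 6.08) = -6.324%, loss ≈ 9172 × 6.324/100 ≈ 580.
Year 2000: gap = -1.7 × (10.47 - 6.08) = -7.463%, loss ≈ 9172 × 7.463/100 ≈ 685.
Total lost output = 496 + 279 + 580 + 685 = 2040 billion.

$2,040 billion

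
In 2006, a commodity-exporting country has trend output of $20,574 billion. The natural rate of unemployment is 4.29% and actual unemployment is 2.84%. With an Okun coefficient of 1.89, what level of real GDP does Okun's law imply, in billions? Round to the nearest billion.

$21,138 billion

Unemployment gap = 2.84 - 4.29 = -1.45 points, so the output gap is -1.89 × (-1.45) = 2.7405%.
Actual GDP = 20574 × (1 + 2.7405/100) = 20574 × 1.027405 ≈ 21138 billion.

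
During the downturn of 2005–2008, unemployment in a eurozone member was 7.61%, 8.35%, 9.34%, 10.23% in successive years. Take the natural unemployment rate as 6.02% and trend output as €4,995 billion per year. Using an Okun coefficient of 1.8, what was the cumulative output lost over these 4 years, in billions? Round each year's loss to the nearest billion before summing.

Year 2005: gap = -1.8 × (7.61 - 6.02) = -2.862%, loss ≈ 4995 × 2.862/100 ≈ 143.
Year 2006: gap = -1.8 × (8.35 - 6.02) = -4.194%, loss ≈ 4995 × 4.194/100 ≈ 209.
Year 2007: gap = -1.8 × (9.34 - 6.02) = -5.976%, loss ≈ 4995 × 5.976/100 ≈ 299.
Year 2008: gap = -1.8 × (10.23 - 6.02) = -7.578%, loss ≈ 4995 × 7.578/100 ≈ 379.
Total lost output = 143 + 209 + 299 + 379 = 1030 billion.

€1,030 billion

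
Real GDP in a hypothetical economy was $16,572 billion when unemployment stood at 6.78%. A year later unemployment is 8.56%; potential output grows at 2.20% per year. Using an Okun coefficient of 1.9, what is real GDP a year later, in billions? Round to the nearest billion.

Δu = 8.56 - 6.78 = 1.78 points.
Okun's law (growth form): g_Y = g_Y* - β × Δu = 2.20 - 1.9 × (1.78) = 2.2 - 3.382 = -1.182%.
Real GDP in the next year = 16572 × (1 - 1.182/100) = 16572 × 0.98818 ≈ 16376 billion.

$16,376 billion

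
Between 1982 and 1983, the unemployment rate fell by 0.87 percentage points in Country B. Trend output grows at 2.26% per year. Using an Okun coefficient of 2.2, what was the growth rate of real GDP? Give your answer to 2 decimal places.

Growth-rate Okun's law: g_Y = g_Y* - β × Δu.
g_Y = 2.26 - 2.2 × (-0.87) = 2.26 + 1.914 = 4.174%, i.e. 4.17% to 2 d.p.

4.17%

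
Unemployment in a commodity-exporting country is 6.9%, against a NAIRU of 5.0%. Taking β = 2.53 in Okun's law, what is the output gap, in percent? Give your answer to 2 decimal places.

The unemployment gap is 6.9 - 5 = 1.9 percentage points.
Okun's law gives an output gap of -2.53 × 1.9 = -4.807%, i.e. 4.81% below potential.

-4.81%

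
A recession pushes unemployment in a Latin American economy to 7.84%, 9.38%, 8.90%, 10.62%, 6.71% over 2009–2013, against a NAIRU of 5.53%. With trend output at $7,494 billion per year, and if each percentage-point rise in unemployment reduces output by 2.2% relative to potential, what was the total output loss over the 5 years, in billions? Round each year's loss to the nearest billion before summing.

$2,606 billion

Year 2009: gap = -2.2 × (7.84 - 5.53) = -5.082%, loss ≈ 7494 × 5.082/100 ≈ 381.
Year 2010: gap = -2.2 × (9.38 - 5.53) = -8.47%, loss ≈ 7494 × 8.47/100 ≈ 635.
Year 2011: gap = -2.2 × (8.9 - 5.53) = -7.414%, loss ≈ 7494 × 7.414/100 ≈ 556.
Year 2012: gap = -2.2 × (10.62 - 5.53) = -11.198%, loss ≈ 7494 × 11.198/100 ≈ 839.
Year 2013: gap = -2.2 × (6.71 - 5.53) = -2.596%, loss ≈ 7494 × 2.596/100 ≈ 195.
Total lost output = 381 + 635 + 556 + 839 + 195 = 2606 billion.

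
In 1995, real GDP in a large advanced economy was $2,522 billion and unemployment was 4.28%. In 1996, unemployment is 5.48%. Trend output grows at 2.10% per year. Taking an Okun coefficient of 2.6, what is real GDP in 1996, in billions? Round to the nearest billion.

$2,496 billion

Δu = 5.48 - 4.28 = 1.2 points.
Okun's law (growth form): g_Y = g_Y* - β × Δu = 2.10 - 2.6 × (1.20) = 2.1 - 3.12 = -1.02%.
Real GDP in the next year = 2522 × (1 - 1.02/100) = 2522 × 0.9898 ≈ 2496 billion.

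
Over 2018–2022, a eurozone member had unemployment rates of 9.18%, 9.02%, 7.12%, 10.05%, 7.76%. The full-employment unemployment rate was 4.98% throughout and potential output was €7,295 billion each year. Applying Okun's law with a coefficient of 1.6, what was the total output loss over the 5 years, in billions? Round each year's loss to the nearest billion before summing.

Year 2018: gap = -1.6 × (9.18 - 4.98) = -6.72%, loss ≈ 7295 × 6.72/100 ≈ 490.
Year 2019: gap = -1.6 × (9.02 - 4.98) = -6.464%, loss ≈ 7295 × 6.464/100 ≈ 472.
Year 2020: gap = -1.6 × (7.12 - 4.98) = -3.424%, loss ≈ 7295 × 3.424/100 ≈ 250.
Year 2021: gap = -1.6 × (10.05 - 4.98) = -8.112%, loss ≈ 7295 × 8.112/100 ≈ 592.
Year 2022: gap = -1.6 × (7.76 - 4.98) = -4.448%, loss ≈ 7295 × 4.448/100 ≈ 324.
Total lost output = 490 + 472 + 250 + 592 + 324 = 2128 billion.

€2,128 billion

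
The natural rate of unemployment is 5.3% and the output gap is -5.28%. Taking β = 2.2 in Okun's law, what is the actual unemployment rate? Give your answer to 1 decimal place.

7.7%

From Okun's law, u - u* = -(output gap)/β = -(-5.28)/2.2 = 2.4 points.
So u = 5.3 + 2.4 = 7.7%.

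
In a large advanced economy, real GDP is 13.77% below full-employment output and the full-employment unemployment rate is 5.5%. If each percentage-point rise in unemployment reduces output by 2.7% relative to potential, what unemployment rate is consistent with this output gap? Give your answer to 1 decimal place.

10.6%

From Okun's law, u - u* = -(output gap)/β = -(-13.77)/2.7 = 5.1 points.
So u = 5.5 + 5.1 = 10.6%.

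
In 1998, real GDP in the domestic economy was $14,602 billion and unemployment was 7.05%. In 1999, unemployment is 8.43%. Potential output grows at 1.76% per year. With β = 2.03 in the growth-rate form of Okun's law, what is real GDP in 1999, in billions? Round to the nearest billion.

Δu = 8.43 - 7.05 = 1.38 points.
Okun's law (growth form): g_Y = g_Y* - β × Δu = 1.76 - 2.03 × (1.38) = 1.76 - 2.8014 = -1.0414%.
Real GDP in the next year = 14602 × (1 - 1.0414/100) = 14602 × 0.989586 ≈ 14450 billion.

$14,450 billion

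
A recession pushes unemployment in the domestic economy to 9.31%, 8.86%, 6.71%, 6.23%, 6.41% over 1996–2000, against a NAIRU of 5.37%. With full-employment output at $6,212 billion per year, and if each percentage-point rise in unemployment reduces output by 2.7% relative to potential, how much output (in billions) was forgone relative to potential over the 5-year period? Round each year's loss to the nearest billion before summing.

$1,789 billion

Year 1996: gap = -2.7 × (9.31 - 5.37) = -10.638%, loss ≈ 6212 × 10.638/100 ≈ 661.
Year 1997: gap = -2.7 × (8.86 - 5.37) = -9.423%, loss ≈ 6212 × 9.423/100 ≈ 585.
Year 1998: gap = -2.7 × (6.71 - 5.37) = -3.618%, loss ≈ 6212 × 3.618/100 ≈ 225.
Year 1999: gap = -2.7 × (6.23 - 5.37) = -2.322%, loss ≈ 6212 × 2.322/100 ≈ 144.
Year 2000: gap = -2.7 × (6.41 - 5.37) = -2.808%, loss ≈ 6212 × 2.808/100 ≈ 174.
Total lost output = 661 + 585 + 225 + 144 + 174 = 1789 billion.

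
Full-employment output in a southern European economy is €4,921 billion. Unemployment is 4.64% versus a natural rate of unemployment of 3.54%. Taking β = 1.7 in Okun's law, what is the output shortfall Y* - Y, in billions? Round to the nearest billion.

Output gap = -1.7 × (4.64 - 3.54) = -1.7 × 1.1 = -1.87%.
Actual GDP ≈ 4921 × 0.9813 ≈ 4829 billion, so the shortfall is 4921 - 4829 = 92 billion.

€92 billion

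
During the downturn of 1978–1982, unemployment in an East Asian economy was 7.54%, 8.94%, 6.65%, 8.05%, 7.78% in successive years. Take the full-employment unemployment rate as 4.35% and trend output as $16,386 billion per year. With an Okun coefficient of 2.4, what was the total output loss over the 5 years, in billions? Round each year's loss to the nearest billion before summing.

$6,769 billion

Year 1978: gap = -2.4 × (7.54 - 4.35) = -7.656%, loss ≈ 16386 × 7.656/100 ≈ 1255.
Year 1979: gap = -2.4 × (8.94 - 4.35) = -11.016%, loss ≈ 16386 × 11.016/100 ≈ 1805.
Year 1980: gap = -2.4 × (6.65 - 4.35) = -5.52%, loss ≈ 16386 × 5.52/100 ≈ 905.
Year 1981: gap = -2.4 × (8.05 - 4.35) = -8.88%, loss ≈ 16386 × 8.88/100 ≈ 1455.
Year 1982: gap = -2.4 × (7.78 - 4.35) = -8.232%, loss ≈ 16386 × 8.232/100 ≈ 1349.
Total lost output = 1255 + 1805 + 905 + 1455 + 1349 = 6769 billion.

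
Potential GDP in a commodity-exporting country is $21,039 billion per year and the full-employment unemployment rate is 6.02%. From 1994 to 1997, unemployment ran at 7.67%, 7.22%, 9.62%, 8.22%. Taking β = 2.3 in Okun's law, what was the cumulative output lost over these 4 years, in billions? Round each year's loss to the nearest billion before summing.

Year 1994: gap = -2.3 × (7.67 - 6.02) = -3.795%, loss ≈ 21039 × 3.795/100 ≈ 798.
Year 1995: gap = -2.3 × (7.22 - 6.02) = -2.76%, loss ≈ 21039 × 2.76/100 ≈ 581.
Year 1996: gap = -2.3 × (9.62 - 6.02) = -8.28%, loss ≈ 21039 × 8.28/100 ≈ 1742.
Year 1997: gap = -2.3 × (8.22 - 6.02) = -5.06%, loss ≈ 21039 × 5.06/100 ≈ 1065.
Total lost output = 798 + 581 + 1742 + 1065 = 4186 billion.

$4,186 billion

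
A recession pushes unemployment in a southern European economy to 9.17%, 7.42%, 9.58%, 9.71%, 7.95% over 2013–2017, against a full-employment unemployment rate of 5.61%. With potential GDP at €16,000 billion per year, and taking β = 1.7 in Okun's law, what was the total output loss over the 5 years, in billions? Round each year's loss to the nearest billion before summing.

Year 2013: gap = -1.7 × (9.17 - 5.61) = -6.052%, loss ≈ 16000 × 6.052/100 ≈ 968.
Year 2014: gap = -1.7 × (7.42 - 5.61) = -3.077%, loss ≈ 16000 × 3.077/100 ≈ 492.
Year 2015: gap = -1.7 × (9.58 - 5.61) = -6.749%, loss ≈ 16000 × 6.749/100 ≈ 1080.
Year 2016: gap = -1.7 × (9.71 - 5.61) = -6.97%, loss ≈ 16000 × 6.97/100 ≈ 1115.
Year 2017: gap = -1.7 × (7.95 - 5.61) = -3.978%, loss ≈ 16000 × 3.978/100 ≈ 636.
Total lost output = 968 + 492 + 1080 + 1115 + 636 = 4291 billion.

€4,291 billion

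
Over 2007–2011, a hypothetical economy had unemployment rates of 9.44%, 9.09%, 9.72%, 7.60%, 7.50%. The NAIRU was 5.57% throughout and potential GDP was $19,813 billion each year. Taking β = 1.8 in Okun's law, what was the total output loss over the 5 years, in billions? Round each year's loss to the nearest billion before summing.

Year 2007: gap = -1.8 × (9.44 - 5.57) = -6.966%, loss ≈ 19813 × 6.966/100 ≈ 1380.
Year 2008: gap = -1.8 × (9.09 - 5.57) = -6.336%, loss ≈ 19813 × 6.336/100 ≈ 1255.
Year 2009: gap = -1.8 × (9.72 - 5.57) = -7.47%, loss ≈ 19813 × 7.47/100 ≈ 1480.
Year 2010: gap = -1.8 × (7.6 - 5.57) = -3.654%, loss ≈ 19813 × 3.654/100 ≈ 724.
Year 2011: gap = -1.8 × (7.5 - 5.57) = -3.474%, loss ≈ 19813 × 3.474/100 ≈ 688.
Total lost output = 1380 + 1255 + 1480 + 724 + 688 = 5527 billion.

$5,527 billion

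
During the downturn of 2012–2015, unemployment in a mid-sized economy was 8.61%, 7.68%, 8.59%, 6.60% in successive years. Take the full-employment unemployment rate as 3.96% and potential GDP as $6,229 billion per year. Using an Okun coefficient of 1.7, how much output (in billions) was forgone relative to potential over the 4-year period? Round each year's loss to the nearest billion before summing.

Year 2012: gap = -1.7 × (8.61 - 3.96) = -7.905%, loss ≈ 6229 × 7.905/100 ≈ 492.
Year 2013: gap = -1.7 × (7.68 - 3.96) = -6.324%, loss ≈ 6229 × 6.324/100 ≈ 394.
Year 2014: gap = -1.7 × (8.59 - 3.96) = -7.871%, loss ≈ 6229 × 7.871/100 ≈ 490.
Year 2015: gap = -1.7 × (6.6 - 3.96) = -4.488%, loss ≈ 6229 × 4.488/100 ≈ 280.
Total lost output = 492 + 394 + 490 + 280 = 1656 billion.

$1,656 billion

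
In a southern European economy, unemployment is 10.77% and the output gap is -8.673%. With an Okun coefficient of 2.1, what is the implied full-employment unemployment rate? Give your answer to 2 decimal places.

6.64%

From Okun's law, u - u* = -(output gap)/β = -(-8.673)/2.1 = 4.13 points.
So u* = 10.77 - 4.13 = 6.64%.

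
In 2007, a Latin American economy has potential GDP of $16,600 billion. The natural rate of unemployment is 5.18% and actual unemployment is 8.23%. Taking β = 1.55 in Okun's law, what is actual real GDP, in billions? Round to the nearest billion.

Unemployment gap = 8.23 - 5.18 = 3.05 points, so the output gap is -1.55 × 3.05 = -4.7275%.
Actual GDP = 16600 × (1 - 4.7275/100) = 16600 × 0.952725 ≈ 15815 billion.

$15,815 billion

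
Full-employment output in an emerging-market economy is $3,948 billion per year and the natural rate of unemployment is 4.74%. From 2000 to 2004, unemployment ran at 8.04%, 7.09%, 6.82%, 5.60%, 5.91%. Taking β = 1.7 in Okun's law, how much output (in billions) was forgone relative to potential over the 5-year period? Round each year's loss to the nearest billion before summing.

Year 2000: gap = -1.7 × (8.04 - 4.74) = -5.61%, loss ≈ 3948 × 5.61/100 ≈ 221.
Year 2001: gap = -1.7 × (7.09 - 4.74) = -3.995%, loss ≈ 3948 × 3.995/100 ≈ 158.
Year 2002: gap = -1.7 × (6.82 - 4.74) = -3.536%, loss ≈ 3948 × 3.536/100 ≈ 140.
Year 2003: gap = -1.7 × (5.6 - 4.74) = -1.462%, loss ≈ 3948 × 1.462/100 ≈ 58.
Year 2004: gap = -1.7 × (5.91 - 4.74) = -1.989%, loss ≈ 3948 × 1.989/100 ≈ 79.
Total lost output = 221 + 158 + 140 + 58 + 79 = 656 billion.

$656 billion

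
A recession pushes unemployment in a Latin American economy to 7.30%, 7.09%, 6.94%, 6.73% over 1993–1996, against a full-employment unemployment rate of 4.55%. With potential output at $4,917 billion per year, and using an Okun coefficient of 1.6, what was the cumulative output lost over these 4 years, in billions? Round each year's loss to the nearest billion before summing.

$776 billion

Year 1993: gap = -1.6 × (7.3 - 4.55) = -4.4%, loss ≈ 4917 × 4.4/100 ≈ 216.
Year 1994: gap = -1.6 × (7.09 - 4.55) = -4.064%, loss ≈ 4917 × 4.064/100 ≈ 200.
Year 1995: gap = -1.6 × (6.94 - 4.55) = -3.824%, loss ≈ 4917 × 3.824/100 ≈ 188.
Year 1996: gap = -1.6 × (6.73 - 4.55) = -3.488%, loss ≈ 4917 × 3.488/100 ≈ 172.
Total lost output = 216 + 200 + 188 + 172 = 776 billion.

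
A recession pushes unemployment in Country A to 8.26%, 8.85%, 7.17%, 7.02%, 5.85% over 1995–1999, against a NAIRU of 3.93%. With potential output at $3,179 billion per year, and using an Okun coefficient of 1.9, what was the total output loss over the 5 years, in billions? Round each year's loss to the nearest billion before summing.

Year 1995: gap = -1.9 × (8.26 - 3.93) = -8.227%, loss ≈ 3179 × 8.227/100 ≈ 262.
Year 1996: gap = -1.9 × (8.85 - 3.93) = -9.348%, loss ≈ 3179 × 9.348/100 ≈ 297.
Year 1997: gap = -1.9 × (7.17 - 3.93) = -6.156%, loss ≈ 3179 × 6.156/100 ≈ 196.
Year 1998: gap = -1.9 × (7.02 - 3.93) = -5.871%, loss ≈ 3179 × 5.871/100 ≈ 187.
Year 1999: gap = -1.9 × (5.85 - 3.93) = -3.648%, loss ≈ 3179 × 3.648/100 ≈ 116.
Total lost output = 262 + 297 + 196 + 187 + 116 = 1058 billion.

$1,058 billion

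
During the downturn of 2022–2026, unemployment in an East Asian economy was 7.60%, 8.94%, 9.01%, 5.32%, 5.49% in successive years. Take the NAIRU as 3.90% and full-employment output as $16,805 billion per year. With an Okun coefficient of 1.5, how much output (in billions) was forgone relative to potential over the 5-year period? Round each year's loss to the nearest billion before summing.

$4,250 billion

Year 2022: gap = -1.5 × (7.6 - 3.9) = -5.55%, loss ≈ 16805 × 5.55/100 ≈ 933.
Year 2023: gap = -1.5 × (8.94 - 3.9) = -7.56%, loss ≈ 16805 × 7.56/100 ≈ 1270.
Year 2024: gap = -1.5 × (9.01 - 3.9) = -7.665%, loss ≈ 16805 × 7.665/100 ≈ 1288.
Year 2025: gap = -1.5 × (5.32 - 3.9) = -2.13%, loss ≈ 16805 × 2.13/100 ≈ 358.
Year 2026: gap = -1.5 × (5.49 - 3.9) = -2.385%, loss ≈ 16805 × 2.385/100 ≈ 401.
Total lost output = 933 + 1270 + 1288 + 358 + 401 = 4250 billion.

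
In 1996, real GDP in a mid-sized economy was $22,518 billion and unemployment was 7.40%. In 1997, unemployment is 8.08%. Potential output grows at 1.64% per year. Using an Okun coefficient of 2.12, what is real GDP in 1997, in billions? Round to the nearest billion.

Δu = 8.08 - 7.4 = 0.68 points.
Okun's law (growth form): g_Y = g_Y* - β × Δu = 1.64 - 2.12 × (0.68) = 1.64 - 1.4416 = 0.1984%.
Real GDP in the next year = 22518 × (1 + 0.1984/100) = 22518 × 1.001984 ≈ 22563 billion.

$22,563 billion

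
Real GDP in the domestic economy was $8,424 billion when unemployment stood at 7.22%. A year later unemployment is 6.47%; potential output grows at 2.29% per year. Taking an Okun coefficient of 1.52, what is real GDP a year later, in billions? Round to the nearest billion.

$8,713 billion

Δu = 6.47 - 7.22 = -0.75 points.
Okun's law (growth form): g_Y = g_Y* - β × Δu = 2.29 - 1.52 × (-0.75) = 2.29 + 1.14 = 3.43%.
Real GDP in the next year = 8424 × (1 + 3.43/100) = 8424 × 1.0343 ≈ 8713 billion.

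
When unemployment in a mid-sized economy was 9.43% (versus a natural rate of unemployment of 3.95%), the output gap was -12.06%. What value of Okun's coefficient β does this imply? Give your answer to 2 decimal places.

Okun's law: output gap = -β × (u - u*).
-12.06 = -β × (9.43 - 3.95) = -β × 5.48, so β = 12.06/5.48 = 2.20.

β ≈ 2.20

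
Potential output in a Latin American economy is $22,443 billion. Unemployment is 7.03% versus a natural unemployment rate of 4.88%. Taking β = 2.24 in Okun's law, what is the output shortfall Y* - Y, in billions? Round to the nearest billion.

$1,081 billion

Output gap = -2.24 × (7.03 - 4.88) = -2.24 × 2.15 = -4.816%.
Actual GDP ≈ 22443 × 0.95184 ≈ 21362 billion, so the shortfall is 22443 - 21362 = 1081 billion.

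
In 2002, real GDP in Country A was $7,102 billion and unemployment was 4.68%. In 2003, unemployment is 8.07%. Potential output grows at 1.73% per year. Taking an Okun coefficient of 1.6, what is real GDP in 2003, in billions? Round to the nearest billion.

Δu = 8.07 - 4.68 = 3.39 points.
Okun's law (growth form): g_Y = g_Y* - β × Δu = 1.73 - 1.6 × (3.39) = 1.73 - 5.424 = -3.694%.
Real GDP in the next year = 7102 × (1 - 3.694/100) = 7102 × 0.96306 ≈ 6840 billion.

$6,840 billion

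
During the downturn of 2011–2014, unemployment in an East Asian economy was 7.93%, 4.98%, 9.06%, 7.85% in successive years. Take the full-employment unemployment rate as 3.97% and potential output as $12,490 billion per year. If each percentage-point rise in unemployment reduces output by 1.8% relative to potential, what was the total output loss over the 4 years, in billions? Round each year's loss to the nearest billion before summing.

Year 2011: gap = -1.8 × (7.93 - 3.97) = -7.128%, loss ≈ 12490 × 7.128/100 ≈ 890.
Year 2012: gap = -1.8 × (4.98 - 3.97) = -1.818%, loss ≈ 12490 × 1.818/100 ≈ 227.
Year 2013: gap = -1.8 × (9.06 - 3.97) = -9.162%, loss ≈ 12490 × 9.162/100 ≈ 1144.
Year 2014: gap = -1.8 × (7.85 - 3.97) = -6.984%, loss ≈ 12490 × 6.984/100 ≈ 872.
Total lost output = 890 + 227 + 1144 + 872 = 3133 billion.

$3,133 billion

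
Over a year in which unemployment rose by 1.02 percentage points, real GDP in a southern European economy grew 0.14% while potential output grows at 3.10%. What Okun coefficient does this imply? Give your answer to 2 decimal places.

β ≈ 2.90

Growth form: g_Y = g_Y* - β × Δu, so β = (g_Y* - g_Y)/Δu.
β = (3.1 - 0.14)/1.02 = 2.96/1.02 = 2.90.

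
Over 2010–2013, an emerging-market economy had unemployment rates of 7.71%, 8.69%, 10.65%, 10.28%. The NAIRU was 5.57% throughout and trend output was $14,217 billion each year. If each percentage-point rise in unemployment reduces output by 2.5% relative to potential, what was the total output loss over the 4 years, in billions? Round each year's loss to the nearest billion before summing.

Year 2010: gap = -2.5 × (7.71 - 5.57) = -5.35%, loss ≈ 14217 × 5.35/100 ≈ 761.
Year 2011: gap = -2.5 × (8.69 - 5.57) = -7.8%, loss ≈ 14217 × 7.8/100 ≈ 1109.
Year 2012: gap = -2.5 × (10.65 - 5.57) = -12.7%, loss ≈ 14217 × 12.7/100 ≈ 1806.
Year 2013: gap = -2.5 × (10.28 - 5.57) = -11.775%, loss ≈ 14217 × 11.775/100 ≈ 1674.
Total lost output = 761 + 1109 + 1806 + 1674 = 5350 billion.

$5,350 billion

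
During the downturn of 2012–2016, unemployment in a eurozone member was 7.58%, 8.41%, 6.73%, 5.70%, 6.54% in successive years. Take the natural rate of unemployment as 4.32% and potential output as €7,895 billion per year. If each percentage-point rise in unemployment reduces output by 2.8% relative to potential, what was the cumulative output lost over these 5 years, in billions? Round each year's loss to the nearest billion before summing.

Year 2012: gap = -2.8 × (7.58 - 4.32) = -9.128%, loss ≈ 7895 × 9.128/100 ≈ 721.
Year 2013: gap = -2.8 × (8.41 - 4.32) = -11.452%, loss ≈ 7895 × 11.452/100 ≈ 904.
Year 2014: gap = -2.8 × (6.73 - 4.32) = -6.748%, loss ≈ 7895 × 6.748/100 ≈ 533.
Year 2015: gap = -2.8 × (5.7 - 4.32) = -3.864%, loss ≈ 7895 × 3.864/100 ≈ 305.
Year 2016: gap = -2.8 × (6.54 - 4.32) = -6.216%, loss ≈ 7895 × 6.216/100 ≈ 491.
Total lost output = 721 + 904 + 533 + 305 + 491 = 2954 billion.

€2,954 billion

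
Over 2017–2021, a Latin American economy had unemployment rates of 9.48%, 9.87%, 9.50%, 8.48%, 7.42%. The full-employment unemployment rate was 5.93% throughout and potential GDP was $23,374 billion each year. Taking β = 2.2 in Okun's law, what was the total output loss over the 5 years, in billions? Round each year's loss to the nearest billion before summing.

Year 2017: gap = -2.2 × (9.48 - 5.93) = -7.81%, loss ≈ 23374 × 7.81/100 ≈ 1826.
Year 2018: gap = -2.2 × (9.87 - 5.93) = -8.668%, loss ≈ 23374 × 8.668/100 ≈ 2026.
Year 2019: gap = -2.2 × (9.5 - 5.93) = -7.854%, loss ≈ 23374 × 7.854/100 ≈ 1836.
Year 2020: gap = -2.2 × (8.48 - 5.93) = -5.61%, loss ≈ 23374 × 5.61/100 ≈ 1311.
Year 2021: gap = -2.2 × (7.42 - 5.93) = -3.278%, loss ≈ 23374 × 3.278/100 ≈ 766.
Total lost output = 1826 + 2026 + 1836 + 1311 + 766 = 7765 billion.

$7,765 billion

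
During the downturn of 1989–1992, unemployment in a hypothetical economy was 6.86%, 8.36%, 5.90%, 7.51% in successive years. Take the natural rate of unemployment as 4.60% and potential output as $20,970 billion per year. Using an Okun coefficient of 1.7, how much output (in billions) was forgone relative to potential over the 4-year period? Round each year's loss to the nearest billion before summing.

Year 1989: gap = -1.7 × (6.86 - 4.6) = -3.842%, loss ≈ 20970 × 3.842/100 ≈ 806.
Year 1990: gap = -1.7 × (8.36 - 4.6) = -6.392%, loss ≈ 20970 × 6.392/100 ≈ 1340.
Year 1991: gap = -1.7 × (5.9 - 4.6) = -2.21%, loss ≈ 20970 × 2.21/100 ≈ 463.
Year 1992: gap = -1.7 × (7.51 - 4.6) = -4.947%, loss ≈ 20970 × 4.947/100 ≈ 1037.
Total lost output = 806 + 1340 + 463 + 1037 = 3646 billion.

$3,646 billion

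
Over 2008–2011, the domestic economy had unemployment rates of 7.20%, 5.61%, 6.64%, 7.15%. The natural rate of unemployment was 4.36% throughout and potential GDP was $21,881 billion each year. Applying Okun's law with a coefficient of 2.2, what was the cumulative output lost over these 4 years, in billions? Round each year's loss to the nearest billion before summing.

$4,410 billion

Year 2008: gap = -2.2 × (7.2 - 4.36) = -6.248%, loss ≈ 21881 × 6.248/100 ≈ 1367.
Year 2009: gap = -2.2 × (5.61 - 4.36) = -2.75%, loss ≈ 21881 × 2.75/100 ≈ 602.
Year 2010: gap = -2.2 × (6.64 - 4.36) = -5.016%, loss ≈ 21881 × 5.016/100 ≈ 1098.
Year 2011: gap = -2.2 × (7.15 - 4.36) = -6.138%, loss ≈ 21881 × 6.138/100 ≈ 1343.
Total lost output = 1367 + 602 + 1098 + 1343 = 4410 billion.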